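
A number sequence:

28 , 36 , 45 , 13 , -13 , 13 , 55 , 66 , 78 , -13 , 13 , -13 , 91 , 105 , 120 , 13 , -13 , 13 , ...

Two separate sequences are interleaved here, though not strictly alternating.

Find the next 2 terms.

Reading positions in blocks of 6 reveals the pattern AAABBB — 2 tracks woven together.
Subsequence A: 28, 36, 45, 55, 66, 78, 91, 105, 120 (the triangular numbers T_7, T_8, …).
Subsequence B: 13, -13, 13, -13, 13, -13, 13, -13, 13 (oscillating between 13 and -13).
Position 19 falls in subsequence A as its term 10, giving 136.
Term 20 comes from subsequence A (its 11th entry): 153.

136, 153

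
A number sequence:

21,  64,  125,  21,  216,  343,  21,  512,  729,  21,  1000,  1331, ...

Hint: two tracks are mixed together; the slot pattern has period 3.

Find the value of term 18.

Positions follow the repeating pattern ABB; grouping by letter gives 2 tracks.
Subsequence A: 21, 21, 21, 21 — the constant sequence 21.
Subsequence B: 64, 125, 216, 343, 512, 729, 1000, 1331 — consecutive cubes n³ from n = 4.
Term 18 comes from subsequence B (its 12th entry): 3375.

3375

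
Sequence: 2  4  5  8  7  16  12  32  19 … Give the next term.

Positions 1, 3, 5, … form one subsequence and positions 2, 4, 6, … form another.
Track A is 2, 5, 7, 12, 19, which is a Fibonacci-like recurrence a_n = a_{n-1} + a_{n-2}.
Track B is 4, 8, 16, 32, which is powers 2^2, 2^3, 2^4, ….
Term 10 comes from track B (its 5th entry): 64.

64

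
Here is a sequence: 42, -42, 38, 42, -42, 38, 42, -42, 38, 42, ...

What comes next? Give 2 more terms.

Positions follow the repeating pattern AAB; grouping by letter gives 2 tracks.
Track A: 42, -42, 42, -42, 42, -42, 42. Oscillating between 42 and -42.
Track B: 38, 38, 38. Constant 38.
Position 11 falls in track A as its term 8, giving -42.
Term 12 comes from track B (its 4th entry): 38.

-42, 38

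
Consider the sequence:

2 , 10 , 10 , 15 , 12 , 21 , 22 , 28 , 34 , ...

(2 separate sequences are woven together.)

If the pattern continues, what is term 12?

Positions 1, 3, 5, … form one subsequence and positions 2, 4, 6, … form another.
Track A: 2, 10, 12, 22, 34. Fibonacci-style (each term is the sum of the two before it).
Track B: 10, 15, 21, 28. The triangular numbers T_4, T_5, ….
Position 12 falls in track B as its term 6, giving 45.

45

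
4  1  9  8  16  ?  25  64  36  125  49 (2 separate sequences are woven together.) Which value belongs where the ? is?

Split by position mod 2 into 2 tracks.
Subsequence A: 4, 9, 16, 25, 36, 49 — consecutive squares n² from n = 2.
Subsequence B: 1, 8, ?, 64, 125 — the cubes 1³, 2³, 3³, ….
Filling subsequence B at index 3 by its rule yields 27.

27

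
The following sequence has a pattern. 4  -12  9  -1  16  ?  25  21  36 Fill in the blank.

10

Taking every 2nd term gives 2 separate tracks.
Track A: 4, 9, 16, 25, 36 (consecutive squares n² from n = 2).
Track B: -12, -1, ?, 21 (arithmetic, step +11).
Track B's pattern makes the blank 10.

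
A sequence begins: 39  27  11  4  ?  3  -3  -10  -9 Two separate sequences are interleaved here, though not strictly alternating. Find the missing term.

15

Reading positions in blocks of 4 reveals the pattern AABB — 2 tracks woven together.
Subsequence A: 39, 27, ?, 3, -9. Arithmetic, step −12.
Subsequence B: 11, 4, -3, -10. Arithmetic, step −7.
Subsequence A's pattern makes the blank 15.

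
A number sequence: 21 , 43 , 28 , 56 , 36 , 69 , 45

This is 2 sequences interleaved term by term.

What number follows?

Split by position mod 2 into 2 tracks.
Stream A: 21, 28, 36, 45. Triangular numbers n(n+1)/2 for n = 6, 7, ….
Stream B: 43, 56, 69. Adding 13 each time.
Term 8 comes from stream B (its 4th entry): 82.

82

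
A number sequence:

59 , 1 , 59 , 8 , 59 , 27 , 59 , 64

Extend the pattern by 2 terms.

59, 125

The terms cycle through 2 interleaved subsequences.
Subsequence A: 59, 59, 59, 59 (constant 59).
Subsequence B: 1, 8, 27, 64 (the cubes 1³, 2³, 3³, …).
Position 9 falls in subsequence A as its term 5, giving 59.
Term 10 comes from subsequence B (its 5th entry): 125.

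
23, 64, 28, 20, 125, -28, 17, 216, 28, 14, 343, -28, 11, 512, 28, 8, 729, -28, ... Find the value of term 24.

Split by position mod 3: positions 1, 4, 7, … form one track, and each other residue class forms its own.
Track A: 23, 20, 17, 14, 11, 8. Subtracting 3 each time.
Track B: 64, 125, 216, 343, 512, 729. Perfect cubes starting at 4³.
Track C: 28, -28, 28, -28, 28, -28. Oscillating between 28 and -28.
Term 24 comes from track C (its 8th entry): -28.

-28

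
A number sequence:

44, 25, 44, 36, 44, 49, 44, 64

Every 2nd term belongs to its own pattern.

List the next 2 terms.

44, 81

Split by position mod 2 into 2 tracks.
Stream A = 44, 44, 44, 44: always 44.
Stream B = 25, 36, 49, 64: the squares 5², 6², 7², ….
Position 9 falls in stream A as its term 5, giving 44.
The 10th slot belongs to stream B; its 5th term is 81.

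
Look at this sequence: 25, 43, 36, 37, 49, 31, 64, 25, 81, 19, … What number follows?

100

Taking every 2nd term gives 2 separate tracks.
Subsequence A = 25, 36, 49, 64, 81: perfect squares starting at 5².
Subsequence B = 43, 37, 31, 25, 19: arithmetic with common difference −6.
The 11th slot belongs to subsequence A; its 6th term is 100.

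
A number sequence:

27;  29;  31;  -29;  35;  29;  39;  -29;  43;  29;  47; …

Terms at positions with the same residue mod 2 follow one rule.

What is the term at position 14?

29

Split by position mod 2 into 2 tracks.
Stream A: 27, 31, 35, 39, 43, 47. Adding 4 each time.
Stream B: 29, -29, 29, -29, 29. The oscillation 29·(−1)^(n+1).
Position 14 → stream B, term 7 = 29.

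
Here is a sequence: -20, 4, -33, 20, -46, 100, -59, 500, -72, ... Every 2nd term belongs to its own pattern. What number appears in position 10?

Positions 1, 3, 5, … form one subsequence and positions 2, 4, 6, … form another.
Stream A: -20, -33, -46, -59, -72 — arithmetic with common difference −13.
Stream B: 4, 20, 100, 500 — geometric, ×5 each step.
Position 10 falls in stream B as its term 5, giving 2500.

2500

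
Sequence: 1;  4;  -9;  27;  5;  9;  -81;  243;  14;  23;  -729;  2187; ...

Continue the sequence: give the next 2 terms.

Positions follow the repeating pattern AABB; grouping by letter gives 2 tracks.
Track A = 1, 4, 5, 9, 14, 23: a Fibonacci-like recurrence a_n = a_{n-1} + a_{n-2}.
Track B = -9, 27, -81, 243, -729, 2187: geometric with ratio -3.
Term 13 comes from track A (its 7th entry): 37.
Position 14 → track A, term 8 = 60.

37, 60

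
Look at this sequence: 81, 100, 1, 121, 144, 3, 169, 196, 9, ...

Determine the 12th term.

27

The slot pattern repeats as AAB (period 3), so there are 2 interleaved tracks.
Subsequence A is 81, 100, 121, 144, 169, 196, which is consecutive squares n² from n = 9.
Subsequence B is 1, 3, 9, which is successive powers of 3.
Position 12 falls in subsequence B as its term 4, giving 27.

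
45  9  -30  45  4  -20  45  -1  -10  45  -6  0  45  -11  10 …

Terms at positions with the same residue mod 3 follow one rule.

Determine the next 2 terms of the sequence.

Read the sequence 3 terms at a time; column i is its own pattern.
Subsequence A is 45, 45, 45, 45, 45, which is constant 45.
Subsequence B is 9, 4, -1, -6, -11, which is linear: a_n = 14 − 5·n.
Subsequence C is -30, -20, -10, 0, 10, which is arithmetic with common difference +10.
The 16th slot belongs to subsequence A; its 6th term is 45.
The 17th slot belongs to subsequence B; its 6th term is -16.

45, -16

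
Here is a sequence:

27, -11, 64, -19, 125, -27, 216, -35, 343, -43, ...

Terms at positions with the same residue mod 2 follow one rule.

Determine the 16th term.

Taking every 2nd term gives 2 separate tracks.
Track A: 27, 64, 125, 216, 343 — the cubes 3³, 4³, 5³, ….
Track B: -11, -19, -27, -35, -43 — subtracting 8 each time.
The 16th slot belongs to track B; its 8th term is -67.

-67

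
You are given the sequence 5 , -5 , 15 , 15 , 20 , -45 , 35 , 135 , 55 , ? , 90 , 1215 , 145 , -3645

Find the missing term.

-405

Taking every 2nd term gives 2 separate tracks.
Track A = 5, 15, 20, 35, 55, 90, 145: a Fibonacci-like recurrence a_n = a_{n-1} + a_{n-2}.
Track B = -5, 15, -45, 135, ?, 1215, -3645: multiplying by -3 each time.
So the missing entry in track B is -405.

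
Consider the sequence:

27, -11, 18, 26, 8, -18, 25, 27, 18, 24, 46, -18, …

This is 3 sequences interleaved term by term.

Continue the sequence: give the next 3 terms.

The terms cycle through 3 interleaved subsequences.
Track A: 27, 26, 25, 24 — subtracting 1 each time.
Track B: -11, 8, 27, 46 — adding 19 each time.
Track C: 18, -18, 18, -18 — oscillating between 18 and -18.
Position 13 falls in track A as its term 5, giving 23.
Position 14 falls in track B as its term 5, giving 65.
Position 15 falls in track C as its term 5, giving 18.

23, 65, 18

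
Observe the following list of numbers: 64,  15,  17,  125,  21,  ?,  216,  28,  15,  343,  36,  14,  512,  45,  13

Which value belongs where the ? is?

Read the sequence 3 terms at a time; column i is its own pattern.
Stream A: 64, 125, 216, 343, 512 — the cubes 4³, 5³, 6³, ….
Stream B: 15, 21, 28, 36, 45 — triangular numbers n(n+1)/2 for n = 5, 6, ….
Stream C: 17, ?, 15, 14, 13 — linear: a_n = 18 − n.
The gap is stream C's term 2; the rule gives 16.

16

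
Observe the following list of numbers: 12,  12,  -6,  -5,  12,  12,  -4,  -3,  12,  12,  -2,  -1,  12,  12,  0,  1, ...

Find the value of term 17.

Reading positions in blocks of 4 reveals the pattern AABB — 2 tracks woven together.
Subsequence A is 12, 12, 12, 12, 12, 12, 12, 12, which is the constant sequence 12.
Subsequence B is -6, -5, -4, -3, -2, -1, 0, 1, which is arithmetic, step +1.
The 17th slot belongs to subsequence A; its 9th term is 12.

12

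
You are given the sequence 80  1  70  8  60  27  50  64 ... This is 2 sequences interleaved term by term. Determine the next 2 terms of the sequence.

40, 125

Positions 1, 3, 5, … form one subsequence and positions 2, 4, 6, … form another.
Track A: 80, 70, 60, 50 (linear: a_n = 90 − 10·n).
Track B: 1, 8, 27, 64 (consecutive cubes n³ from n = 1).
Position 9 → track A, term 5 = 40.
Position 10 falls in track B as its term 5, giving 125.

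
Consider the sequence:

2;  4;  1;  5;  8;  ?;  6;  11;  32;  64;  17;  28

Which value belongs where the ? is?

16

Positions follow the repeating pattern AABB; grouping by letter gives 2 tracks.
Track A is 2, 4, 8, ?, 32, 64, which is powers of 2.
Track B is 1, 5, 6, 11, 17, 28, which is Fibonacci-style (each term is the sum of the two before it).
So the missing entry in track A is 16.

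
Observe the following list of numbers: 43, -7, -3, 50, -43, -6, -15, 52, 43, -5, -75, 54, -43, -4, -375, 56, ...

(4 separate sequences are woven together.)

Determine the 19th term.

-1875

Split by position mod 4: positions 1, 5, 9, … form one track, and each other residue class forms its own.
Stream A: 43, -43, 43, -43 — alternating ±43.
Stream B: -7, -6, -5, -4 — arithmetic with common difference +1.
Stream C: -3, -15, -75, -375 — geometric with ratio 5.
Stream D: 50, 52, 54, 56 — arithmetic, step +2.
The 19th slot belongs to stream C; its 5th term is -1875.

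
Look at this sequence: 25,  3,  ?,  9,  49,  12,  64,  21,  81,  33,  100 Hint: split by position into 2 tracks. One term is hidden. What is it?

Positions 1, 3, 5, … form one subsequence and positions 2, 4, 6, … form another.
Track A = 25, ?, 49, 64, 81, 100: the squares 5², 6², 7², ….
Track B = 3, 9, 12, 21, 33: a Fibonacci-like recurrence a_n = a_{n-1} + a_{n-2}.
So the missing entry in track A is 36.

36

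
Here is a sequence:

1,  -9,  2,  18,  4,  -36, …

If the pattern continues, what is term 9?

16

Positions 1, 3, 5, … form one subsequence and positions 2, 4, 6, … form another.
Subsequence A = 1, 2, 4: successive powers of 2.
Subsequence B = -9, 18, -36: a geometric progression (common ratio -2).
Position 9 → subsequence A, term 5 = 16.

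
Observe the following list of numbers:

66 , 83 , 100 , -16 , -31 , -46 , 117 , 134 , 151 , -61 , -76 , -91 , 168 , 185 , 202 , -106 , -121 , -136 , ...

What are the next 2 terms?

Reading positions in blocks of 6 reveals the pattern AAABBB — 2 tracks woven together.
Track A: 66, 83, 100, 117, 134, 151, 168, 185, 202. Arithmetic with common difference +17.
Track B: -16, -31, -46, -61, -76, -91, -106, -121, -136. Arithmetic, step −15.
Position 19 falls in track A as its term 10, giving 219.
Position 20 → track A, term 11 = 236.

219, 236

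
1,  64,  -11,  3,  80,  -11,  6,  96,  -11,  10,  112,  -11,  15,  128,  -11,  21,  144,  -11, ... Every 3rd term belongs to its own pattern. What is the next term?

28

Taking every 3rd term gives 3 separate tracks.
Track A: 1, 3, 6, 10, 15, 21 (the triangular numbers T_1, T_2, …).
Track B: 64, 80, 96, 112, 128, 144 (adding 16 each time).
Track C: -11, -11, -11, -11, -11, -11 (constant -11).
Position 19 falls in track A as its term 7, giving 28.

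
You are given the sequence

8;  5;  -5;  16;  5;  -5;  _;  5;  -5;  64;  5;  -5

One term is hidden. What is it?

The slot pattern repeats as ABB (period 3), so there are 2 interleaved tracks.
Track A is 8, 16, ?, 64, which is successive powers of 2.
Track B is 5, -5, 5, -5, 5, -5, 5, -5, which is alternating ±5.
Filling track A at index 3 by its rule yields 32.

32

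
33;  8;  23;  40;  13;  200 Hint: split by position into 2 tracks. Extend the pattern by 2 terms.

3, 1000

Taking every 2nd term gives 2 separate tracks.
Track A is 33, 23, 13, which is arithmetic, step −10.
Track B is 8, 40, 200, which is multiplying by 5 each time.
The 7th slot belongs to track A; its 4th term is 3.
Term 8 comes from track B (its 4th entry): 1000.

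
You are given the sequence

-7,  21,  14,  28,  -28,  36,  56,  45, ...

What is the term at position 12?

The terms cycle through 2 interleaved subsequences.
Subsequence A = -7, 14, -28, 56: multiplying by -2 each time.
Subsequence B = 21, 28, 36, 45: the triangular numbers T_6, T_7, ….
Term 12 comes from subsequence B (its 6th entry): 66.

66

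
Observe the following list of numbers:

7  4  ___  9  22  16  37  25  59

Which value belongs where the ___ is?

Odd-indexed and even-indexed terms follow separate rules.
Track A: 7, ?, 22, 37, 59 — a Fibonacci-like recurrence a_n = a_{n-1} + a_{n-2}.
Track B: 4, 9, 16, 25 — consecutive squares n² from n = 2.
Track A's pattern makes the blank 15.

15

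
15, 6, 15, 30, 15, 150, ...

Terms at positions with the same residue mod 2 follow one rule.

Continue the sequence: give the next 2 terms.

15, 750

The terms cycle through 2 interleaved subsequences.
Subsequence A is 15, 15, 15, which is the constant sequence 15.
Subsequence B is 6, 30, 150, which is geometric with ratio 5.
Position 7 → subsequence A, term 4 = 15.
Position 8 falls in subsequence B as its term 4, giving 750.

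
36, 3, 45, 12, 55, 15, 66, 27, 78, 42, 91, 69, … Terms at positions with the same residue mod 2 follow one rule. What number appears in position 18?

291

Positions 1, 3, 5, … form one subsequence and positions 2, 4, 6, … form another.
Track A = 36, 45, 55, 66, 78, 91: triangular numbers n(n+1)/2 for n = 8, 9, ….
Track B = 3, 12, 15, 27, 42, 69: Fibonacci-style (each term is the sum of the two before it).
Term 18 comes from track B (its 9th entry): 291.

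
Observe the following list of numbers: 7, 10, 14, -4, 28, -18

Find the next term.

56

Odd-indexed and even-indexed terms follow separate rules.
Stream A: 7, 14, 28. Multiplying by 2 each time.
Stream B: 10, -4, -18. Arithmetic with common difference −14.
The 7th slot belongs to stream A; its 4th term is 56.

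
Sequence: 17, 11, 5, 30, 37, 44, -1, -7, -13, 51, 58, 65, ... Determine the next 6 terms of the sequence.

-19, -25, -31, 72, 79, 86

The slot pattern repeats as AAABBB (period 6), so there are 2 interleaved tracks.
Subsequence A: 17, 11, 5, -1, -7, -13 (arithmetic with common difference −6).
Subsequence B: 30, 37, 44, 51, 58, 65 (arithmetic, step +7).
Term 13 comes from subsequence A (its 7th entry): -19.
Term 14 comes from subsequence A (its 8th entry): -25.
Position 15 falls in subsequence A as its term 9, giving -31.
Position 16 → subsequence B, term 7 = 72.
Term 17 comes from subsequence B (its 8th entry): 79.
The 18th slot belongs to subsequence B; its 9th term is 86.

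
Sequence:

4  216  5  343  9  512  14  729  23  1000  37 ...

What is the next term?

1331

Split by position mod 2 into 2 tracks.
Track A is 4, 5, 9, 14, 23, 37, which is a Fibonacci-like recurrence a_n = a_{n-1} + a_{n-2}.
Track B is 216, 343, 512, 729, 1000, which is consecutive cubes n³ from n = 6.
Position 12 falls in track B as its term 6, giving 1331.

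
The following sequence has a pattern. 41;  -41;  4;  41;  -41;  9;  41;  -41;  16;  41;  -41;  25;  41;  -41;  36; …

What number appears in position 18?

Reading positions in blocks of 3 reveals the pattern AAB — 2 tracks woven together.
Stream A = 41, -41, 41, -41, 41, -41, 41, -41, 41, -41: the oscillation 41·(−1)^(n+1).
Stream B = 4, 9, 16, 25, 36: the squares 2², 3², 4², ….
Position 18 falls in stream B as its term 6, giving 49.

49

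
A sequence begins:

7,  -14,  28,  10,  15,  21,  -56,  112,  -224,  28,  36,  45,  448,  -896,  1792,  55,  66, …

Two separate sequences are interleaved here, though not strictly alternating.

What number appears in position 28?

136

Positions follow the repeating pattern AAABBB; grouping by letter gives 2 tracks.
Track A: 7, -14, 28, -56, 112, -224, 448, -896, 1792 — geometric with ratio -2.
Track B: 10, 15, 21, 28, 36, 45, 55, 66 — the triangular numbers T_4, T_5, ….
The 28th slot belongs to track B; its 13th term is 136.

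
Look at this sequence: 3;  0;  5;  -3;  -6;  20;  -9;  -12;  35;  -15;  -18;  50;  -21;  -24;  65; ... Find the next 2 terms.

-27, -30

The slot pattern repeats as AAB (period 3), so there are 2 interleaved tracks.
Subsequence A = 3, 0, -3, -6, -9, -12, -15, -18, -21, -24: arithmetic, step −3.
Subsequence B = 5, 20, 35, 50, 65: arithmetic, step +15.
Position 16 → subsequence A, term 11 = -27.
Position 17 → subsequence A, term 12 = -30.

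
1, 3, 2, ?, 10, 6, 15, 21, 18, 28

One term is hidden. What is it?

6

The slot pattern repeats as AAB (period 3), so there are 2 interleaved tracks.
Stream A: 1, 3, ?, 10, 15, 21, 28 (triangular numbers n(n+1)/2 for n = 1, 2, …).
Stream B: 2, 6, 18 (geometric with ratio 3).
Stream A's pattern makes the blank 6.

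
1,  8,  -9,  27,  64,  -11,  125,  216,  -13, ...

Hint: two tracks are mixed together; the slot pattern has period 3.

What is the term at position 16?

The slot pattern repeats as AAB (period 3), so there are 2 interleaved tracks.
Subsequence A: 1, 8, 27, 64, 125, 216. Perfect cubes starting at 1³.
Subsequence B: -9, -11, -13. Arithmetic, step −2.
Position 16 → subsequence A, term 11 = 1331.

1331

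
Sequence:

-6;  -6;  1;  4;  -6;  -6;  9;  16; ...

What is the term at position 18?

Reading positions in blocks of 4 reveals the pattern AABB — 2 tracks woven together.
Track A: -6, -6, -6, -6 — always -6.
Track B: 1, 4, 9, 16 — perfect squares starting at 1².
Position 18 falls in track A as its term 10, giving -6.

-6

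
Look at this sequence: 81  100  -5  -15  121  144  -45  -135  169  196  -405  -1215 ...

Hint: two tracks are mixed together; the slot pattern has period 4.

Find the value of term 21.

Positions follow the repeating pattern AABB; grouping by letter gives 2 tracks.
Stream A: 81, 100, 121, 144, 169, 196. Perfect squares starting at 9².
Stream B: -5, -15, -45, -135, -405, -1215. Geometric, ×3 each step.
Term 21 comes from stream A (its 11th entry): 361.

361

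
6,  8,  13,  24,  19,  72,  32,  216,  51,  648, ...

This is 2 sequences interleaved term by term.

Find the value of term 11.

83

The terms cycle through 2 interleaved subsequences.
Track A: 6, 13, 19, 32, 51. Each term equals the sum of the previous two.
Track B: 8, 24, 72, 216, 648. Geometric with ratio 3.
Term 11 comes from track A (its 6th entry): 83.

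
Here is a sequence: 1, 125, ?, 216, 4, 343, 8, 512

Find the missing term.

Taking every 2nd term gives 2 separate tracks.
Track A: 1, ?, 4, 8. Successive powers of 2.
Track B: 125, 216, 343, 512. Perfect cubes starting at 5³.
Filling track A at index 2 by its rule yields 2.

2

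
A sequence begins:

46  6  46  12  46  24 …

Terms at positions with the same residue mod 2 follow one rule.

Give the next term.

46

Taking every 2nd term gives 2 separate tracks.
Stream A: 46, 46, 46 (always 46).
Stream B: 6, 12, 24 (a geometric progression (common ratio 2)).
Position 7 falls in stream A as its term 4, giving 46.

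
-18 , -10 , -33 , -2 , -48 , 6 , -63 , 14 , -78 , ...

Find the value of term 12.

30

The terms cycle through 2 interleaved subsequences.
Track A: -18, -33, -48, -63, -78. Linear: a_n = -3 − 15·n.
Track B: -10, -2, 6, 14. Arithmetic with common difference +8.
Position 12 → track B, term 6 = 30.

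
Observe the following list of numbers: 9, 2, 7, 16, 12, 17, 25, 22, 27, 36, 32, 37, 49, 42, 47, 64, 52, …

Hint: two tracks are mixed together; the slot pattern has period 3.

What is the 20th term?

The slot pattern repeats as ABB (period 3), so there are 2 interleaved tracks.
Stream A: 9, 16, 25, 36, 49, 64 (perfect squares starting at 3²).
Stream B: 2, 7, 12, 17, 22, 27, 32, 37, 42, 47, 52 (arithmetic with common difference +5).
Term 20 comes from stream B (its 13th entry): 62.

62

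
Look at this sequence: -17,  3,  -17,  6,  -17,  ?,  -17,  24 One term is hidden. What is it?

12

Odd-indexed and even-indexed terms follow separate rules.
Subsequence A is -17, -17, -17, -17, which is the constant sequence -17.
Subsequence B is 3, 6, ?, 24, which is multiplying by 2 each time.
So the missing entry in subsequence B is 12.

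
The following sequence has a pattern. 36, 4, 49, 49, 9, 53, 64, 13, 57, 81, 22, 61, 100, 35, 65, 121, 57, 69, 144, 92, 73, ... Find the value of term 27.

Taking every 3rd term gives 3 separate tracks.
Track A: 36, 49, 64, 81, 100, 121, 144 — perfect squares starting at 6².
Track B: 4, 9, 13, 22, 35, 57, 92 — Fibonacci-style (each term is the sum of the two before it).
Track C: 49, 53, 57, 61, 65, 69, 73 — arithmetic, step +4.
Position 27 falls in track C as its term 9, giving 81.

81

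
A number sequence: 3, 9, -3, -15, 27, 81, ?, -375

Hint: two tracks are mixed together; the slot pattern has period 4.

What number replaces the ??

The slot pattern repeats as AABB (period 4), so there are 2 interleaved tracks.
Track A: 3, 9, 27, 81 — powers of 3.
Track B: -3, -15, ?, -375 — a geometric progression (common ratio 5).
The gap is track B's term 3; the rule gives -75.

-75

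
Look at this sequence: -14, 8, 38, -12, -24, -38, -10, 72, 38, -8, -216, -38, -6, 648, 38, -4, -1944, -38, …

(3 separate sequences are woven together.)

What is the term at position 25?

Split by position mod 3: positions 1, 4, 7, … form one track, and each other residue class forms its own.
Track A is -14, -12, -10, -8, -6, -4, which is linear: a_n = -16 + 2·n.
Track B is 8, -24, 72, -216, 648, -1944, which is multiplying by -3 each time.
Track C is 38, -38, 38, -38, 38, -38, which is oscillating between 38 and -38.
The 25th slot belongs to track A; its 9th term is 2.

2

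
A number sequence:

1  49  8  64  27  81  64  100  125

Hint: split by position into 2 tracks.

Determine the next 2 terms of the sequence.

Odd-indexed and even-indexed terms follow separate rules.
Stream A = 1, 8, 27, 64, 125: perfect cubes starting at 1³.
Stream B = 49, 64, 81, 100: the squares 7², 8², 9², ….
The 10th slot belongs to stream B; its 5th term is 121.
Position 11 → stream A, term 6 = 216.

121, 216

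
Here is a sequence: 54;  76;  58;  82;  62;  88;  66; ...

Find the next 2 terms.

Positions 1, 3, 5, … form one subsequence and positions 2, 4, 6, … form another.
Track A = 54, 58, 62, 66: arithmetic with common difference +4.
Track B = 76, 82, 88: arithmetic with common difference +6.
Term 8 comes from track B (its 4th entry): 94.
Position 9 falls in track A as its term 5, giving 70.

94, 70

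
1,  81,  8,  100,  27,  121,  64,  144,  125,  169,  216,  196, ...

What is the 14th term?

The terms cycle through 2 interleaved subsequences.
Track A: 1, 8, 27, 64, 125, 216 (the cubes 1³, 2³, 3³, …).
Track B: 81, 100, 121, 144, 169, 196 (perfect squares starting at 9²).
Term 14 comes from track B (its 7th entry): 225.

225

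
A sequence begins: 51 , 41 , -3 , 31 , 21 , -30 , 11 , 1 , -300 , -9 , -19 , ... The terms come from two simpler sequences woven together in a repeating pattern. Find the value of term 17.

The slot pattern repeats as AAB (period 3), so there are 2 interleaved tracks.
Track A is 51, 41, 31, 21, 11, 1, -9, -19, which is linear: a_n = 61 − 10·n.
Track B is -3, -30, -300, which is geometric with ratio 10.
Position 17 falls in track A as its term 12, giving -59.

-59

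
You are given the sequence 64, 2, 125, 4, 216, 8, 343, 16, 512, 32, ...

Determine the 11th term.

729

Split by position mod 2 into 2 tracks.
Track A: 64, 125, 216, 343, 512 (perfect cubes starting at 4³).
Track B: 2, 4, 8, 16, 32 (a geometric progression (common ratio 2)).
Position 11 falls in track A as its term 6, giving 729.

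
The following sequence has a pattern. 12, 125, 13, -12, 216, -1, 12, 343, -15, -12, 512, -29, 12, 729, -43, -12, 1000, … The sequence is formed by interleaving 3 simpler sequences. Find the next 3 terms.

Split by position mod 3 into 3 tracks.
Track A is 12, -12, 12, -12, 12, -12, which is the oscillation 12·(−1)^(n+1).
Track B is 125, 216, 343, 512, 729, 1000, which is perfect cubes starting at 5³.
Track C is 13, -1, -15, -29, -43, which is arithmetic with common difference −14.
Position 18 → track C, term 6 = -57.
Position 19 → track A, term 7 = 12.
The 20th slot belongs to track B; its 7th term is 1331.

-57, 12, 1331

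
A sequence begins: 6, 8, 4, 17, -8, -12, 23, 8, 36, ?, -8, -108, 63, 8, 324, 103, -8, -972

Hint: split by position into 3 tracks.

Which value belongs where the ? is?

40

Split by position mod 3 into 3 tracks.
Subsequence A: 6, 17, 23, ?, 63, 103 — a Fibonacci-like recurrence a_n = a_{n-1} + a_{n-2}.
Subsequence B: 8, -8, 8, -8, 8, -8 — the oscillation 8·(−1)^(n+1).
Subsequence C: 4, -12, 36, -108, 324, -972 — geometric, ×-3 each step.
Subsequence A's pattern makes the blank 40.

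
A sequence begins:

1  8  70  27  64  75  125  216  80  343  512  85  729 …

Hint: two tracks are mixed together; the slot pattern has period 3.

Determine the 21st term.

The slot pattern repeats as AAB (period 3), so there are 2 interleaved tracks.
Track A = 1, 8, 27, 64, 125, 216, 343, 512, 729: perfect cubes starting at 1³.
Track B = 70, 75, 80, 85: linear: a_n = 65 + 5·n.
Term 21 comes from track B (its 7th entry): 100.

100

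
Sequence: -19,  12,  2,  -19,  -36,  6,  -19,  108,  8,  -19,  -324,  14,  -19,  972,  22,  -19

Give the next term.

Taking every 3rd term gives 3 separate tracks.
Subsequence A is -19, -19, -19, -19, -19, -19, which is always -19.
Subsequence B is 12, -36, 108, -324, 972, which is a geometric progression (common ratio -3).
Subsequence C is 2, 6, 8, 14, 22, which is Fibonacci-style (each term is the sum of the two before it).
Position 17 falls in subsequence B as its term 6, giving -2916.

-2916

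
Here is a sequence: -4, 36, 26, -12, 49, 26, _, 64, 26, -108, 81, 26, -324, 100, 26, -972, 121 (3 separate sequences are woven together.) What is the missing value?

Read the sequence 3 terms at a time; column i is its own pattern.
Subsequence A is -4, -12, ?, -108, -324, -972, which is geometric with ratio 3.
Subsequence B is 36, 49, 64, 81, 100, 121, which is consecutive squares n² from n = 6.
Subsequence C is 26, 26, 26, 26, 26, which is always 26.
So the missing entry in subsequence A is -36.

-36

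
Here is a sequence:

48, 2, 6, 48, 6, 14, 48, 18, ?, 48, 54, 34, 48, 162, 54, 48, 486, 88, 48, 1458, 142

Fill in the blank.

20

Split by position mod 3: positions 1, 4, 7, … form one track, and each other residue class forms its own.
Track A: 48, 48, 48, 48, 48, 48, 48 (the constant sequence 48).
Track B: 2, 6, 18, 54, 162, 486, 1458 (multiplying by 3 each time).
Track C: 6, 14, ?, 34, 54, 88, 142 (each term equals the sum of the previous two).
Filling track C at index 3 by its rule yields 20.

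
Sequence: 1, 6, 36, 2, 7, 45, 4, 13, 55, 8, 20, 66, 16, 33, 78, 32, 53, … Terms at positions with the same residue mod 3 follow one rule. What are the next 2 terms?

91, 64

Split by position mod 3 into 3 tracks.
Stream A = 1, 2, 4, 8, 16, 32: powers of 2.
Stream B = 6, 7, 13, 20, 33, 53: each term equals the sum of the previous two.
Stream C = 36, 45, 55, 66, 78: triangular numbers starting at T_8.
The 18th slot belongs to stream C; its 6th term is 91.
Position 19 falls in stream A as its term 7, giving 64.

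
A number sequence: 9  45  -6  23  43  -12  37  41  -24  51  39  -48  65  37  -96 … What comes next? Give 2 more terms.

79, 35

The terms cycle through 3 interleaved subsequences.
Subsequence A: 9, 23, 37, 51, 65 (adding 14 each time).
Subsequence B: 45, 43, 41, 39, 37 (linear: a_n = 47 − 2·n).
Subsequence C: -6, -12, -24, -48, -96 (geometric with ratio 2).
Position 16 falls in subsequence A as its term 6, giving 79.
Term 17 comes from subsequence B (its 6th entry): 35.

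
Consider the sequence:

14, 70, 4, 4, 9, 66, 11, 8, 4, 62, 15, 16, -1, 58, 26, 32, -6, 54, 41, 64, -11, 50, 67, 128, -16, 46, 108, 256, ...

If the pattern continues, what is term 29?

-21

Split by position mod 4 into 4 tracks.
Subsequence A: 14, 9, 4, -1, -6, -11, -16 — linear: a_n = 19 − 5·n.
Subsequence B: 70, 66, 62, 58, 54, 50, 46 — arithmetic with common difference −4.
Subsequence C: 4, 11, 15, 26, 41, 67, 108 — each term equals the sum of the previous two.
Subsequence D: 4, 8, 16, 32, 64, 128, 256 — powers of 2.
Position 29 falls in subsequence A as its term 8, giving -21.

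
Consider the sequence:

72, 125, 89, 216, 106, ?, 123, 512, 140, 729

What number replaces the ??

Taking every 2nd term gives 2 separate tracks.
Track A: 72, 89, 106, 123, 140 — adding 17 each time.
Track B: 125, 216, ?, 512, 729 — perfect cubes starting at 5³.
Track B's pattern makes the blank 343.

343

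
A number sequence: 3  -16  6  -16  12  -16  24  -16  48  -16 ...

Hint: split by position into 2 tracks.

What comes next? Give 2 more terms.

96, -16

The terms cycle through 2 interleaved subsequences.
Subsequence A = 3, 6, 12, 24, 48: geometric with ratio 2.
Subsequence B = -16, -16, -16, -16, -16: always -16.
Position 11 falls in subsequence A as its term 6, giving 96.
Position 12 → subsequence B, term 6 = -16.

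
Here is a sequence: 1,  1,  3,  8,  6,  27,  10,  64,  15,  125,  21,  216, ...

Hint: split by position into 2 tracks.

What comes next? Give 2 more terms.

Taking every 2nd term gives 2 separate tracks.
Track A: 1, 3, 6, 10, 15, 21 (the triangular numbers T_1, T_2, …).
Track B: 1, 8, 27, 64, 125, 216 (the cubes 1³, 2³, 3³, …).
Position 13 → track A, term 7 = 28.
Position 14 → track B, term 7 = 343.

28, 343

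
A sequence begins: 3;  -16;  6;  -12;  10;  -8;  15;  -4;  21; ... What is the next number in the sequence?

Taking every 2nd term gives 2 separate tracks.
Track A: 3, 6, 10, 15, 21. The triangular numbers T_2, T_3, ….
Track B: -16, -12, -8, -4. Arithmetic, step +4.
Term 10 comes from track B (its 5th entry): 0.

0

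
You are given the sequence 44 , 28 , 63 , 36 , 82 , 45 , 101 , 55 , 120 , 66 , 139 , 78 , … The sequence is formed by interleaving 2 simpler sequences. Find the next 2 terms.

The terms cycle through 2 interleaved subsequences.
Subsequence A: 44, 63, 82, 101, 120, 139. Arithmetic, step +19.
Subsequence B: 28, 36, 45, 55, 66, 78. Triangular numbers n(n+1)/2 for n = 7, 8, ….
The 13th slot belongs to subsequence A; its 7th term is 158.
Term 14 comes from subsequence B (its 7th entry): 91.

158, 91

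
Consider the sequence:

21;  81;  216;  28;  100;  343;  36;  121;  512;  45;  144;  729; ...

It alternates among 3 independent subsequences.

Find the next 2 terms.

55, 169

Read the sequence 3 terms at a time; column i is its own pattern.
Stream A: 21, 28, 36, 45 — triangular numbers n(n+1)/2 for n = 6, 7, ….
Stream B: 81, 100, 121, 144 — perfect squares starting at 9².
Stream C: 216, 343, 512, 729 — consecutive cubes n³ from n = 6.
Position 13 → stream A, term 5 = 55.
Position 14 → stream B, term 5 = 169.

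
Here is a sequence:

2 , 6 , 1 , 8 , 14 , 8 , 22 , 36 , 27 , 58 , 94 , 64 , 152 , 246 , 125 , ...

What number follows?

Reading positions in blocks of 3 reveals the pattern AAB — 2 tracks woven together.
Track A is 2, 6, 8, 14, 22, 36, 58, 94, 152, 246, which is a Fibonacci-like recurrence a_n = a_{n-1} + a_{n-2}.
Track B is 1, 8, 27, 64, 125, which is the cubes 1³, 2³, 3³, ….
The 16th slot belongs to track A; its 11th term is 398.

398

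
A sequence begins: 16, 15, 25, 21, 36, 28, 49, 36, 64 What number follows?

The terms cycle through 2 interleaved subsequences.
Subsequence A: 16, 25, 36, 49, 64 (the squares 4², 5², 6², …).
Subsequence B: 15, 21, 28, 36 (the triangular numbers T_5, T_6, …).
Term 10 comes from subsequence B (its 5th entry): 45.

45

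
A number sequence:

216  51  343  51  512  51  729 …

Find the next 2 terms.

Split by position mod 2 into 2 tracks.
Stream A: 216, 343, 512, 729 — the cubes 6³, 7³, 8³, ….
Stream B: 51, 51, 51 — the constant sequence 51.
Position 8 → stream B, term 4 = 51.
Position 9 → stream A, term 5 = 1000.

51, 1000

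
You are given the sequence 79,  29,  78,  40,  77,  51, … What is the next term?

The terms cycle through 2 interleaved subsequences.
Subsequence A is 79, 78, 77, which is arithmetic, step −1.
Subsequence B is 29, 40, 51, which is linear: a_n = 18 + 11·n.
The 7th slot belongs to subsequence A; its 4th term is 76.

76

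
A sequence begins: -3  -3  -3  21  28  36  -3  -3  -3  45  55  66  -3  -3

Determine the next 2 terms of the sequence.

-3, 78

Reading positions in blocks of 6 reveals the pattern AAABBB — 2 tracks woven together.
Subsequence A: -3, -3, -3, -3, -3, -3, -3, -3 — the constant sequence -3.
Subsequence B: 21, 28, 36, 45, 55, 66 — the triangular numbers T_6, T_7, ….
Term 15 comes from subsequence A (its 9th entry): -3.
Term 16 comes from subsequence B (its 7th entry): 78.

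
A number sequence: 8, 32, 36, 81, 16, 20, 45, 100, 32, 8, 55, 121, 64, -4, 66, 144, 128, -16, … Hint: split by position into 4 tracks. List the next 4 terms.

Split by position mod 4: positions 1, 5, 9, … form one track, and each other residue class forms its own.
Track A is 8, 16, 32, 64, 128, which is powers 2^3, 2^4, 2^5, ….
Track B is 32, 20, 8, -4, -16, which is arithmetic with common difference −12.
Track C is 36, 45, 55, 66, which is the triangular numbers T_8, T_9, ….
Track D is 81, 100, 121, 144, which is the squares 9², 10², 11², ….
Position 19 → track C, term 5 = 78.
Position 20 falls in track D as its term 5, giving 169.
Position 21 falls in track A as its term 6, giving 256.
Term 22 comes from track B (its 6th entry): -28.

78, 169, 256, -28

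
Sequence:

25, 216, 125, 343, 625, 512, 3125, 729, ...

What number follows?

15625

Split by position mod 2 into 2 tracks.
Track A is 25, 125, 625, 3125, which is powers of 5.
Track B is 216, 343, 512, 729, which is perfect cubes starting at 6³.
Position 9 falls in track A as its term 5, giving 15625.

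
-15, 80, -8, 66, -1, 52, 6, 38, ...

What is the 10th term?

24

Odd-indexed and even-indexed terms follow separate rules.
Track A: -15, -8, -1, 6. Linear: a_n = -22 + 7·n.
Track B: 80, 66, 52, 38. Subtracting 14 each time.
Term 10 comes from track B (its 5th entry): 24.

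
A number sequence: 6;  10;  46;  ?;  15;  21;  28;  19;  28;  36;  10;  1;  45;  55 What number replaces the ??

Reading positions in blocks of 4 reveals the pattern AABB — 2 tracks woven together.
Track A is 6, 10, 15, 21, 28, 36, 45, 55, which is triangular numbers starting at T_3.
Track B is 46, ?, 28, 19, 10, 1, which is subtracting 9 each time.
Filling track B at index 2 by its rule yields 37.

37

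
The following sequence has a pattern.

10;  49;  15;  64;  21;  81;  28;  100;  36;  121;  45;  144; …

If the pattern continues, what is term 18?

Taking every 2nd term gives 2 separate tracks.
Stream A is 10, 15, 21, 28, 36, 45, which is triangular numbers starting at T_4.
Stream B is 49, 64, 81, 100, 121, 144, which is the squares 7², 8², 9², ….
Term 18 comes from stream B (its 9th entry): 225.

225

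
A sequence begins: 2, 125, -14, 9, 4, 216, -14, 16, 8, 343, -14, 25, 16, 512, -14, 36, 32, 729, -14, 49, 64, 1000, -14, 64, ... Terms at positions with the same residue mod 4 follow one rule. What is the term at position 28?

81

Split by position mod 4 into 4 tracks.
Stream A = 2, 4, 8, 16, 32, 64: geometric, ×2 each step.
Stream B = 125, 216, 343, 512, 729, 1000: the cubes 5³, 6³, 7³, ….
Stream C = -14, -14, -14, -14, -14, -14: always -14.
Stream D = 9, 16, 25, 36, 49, 64: perfect squares starting at 3².
Term 28 comes from stream D (its 7th entry): 81.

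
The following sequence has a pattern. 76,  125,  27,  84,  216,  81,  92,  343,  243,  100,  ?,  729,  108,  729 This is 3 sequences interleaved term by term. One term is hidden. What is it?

Read the sequence 3 terms at a time; column i is its own pattern.
Track A = 76, 84, 92, 100, 108: linear: a_n = 68 + 8·n.
Track B = 125, 216, 343, ?, 729: the cubes 5³, 6³, 7³, ….
Track C = 27, 81, 243, 729: successive powers of 3.
The gap is track B's term 4; the rule gives 512.

512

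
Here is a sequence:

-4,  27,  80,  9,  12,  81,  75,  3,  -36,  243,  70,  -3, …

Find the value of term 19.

Taking every 4th term gives 4 separate tracks.
Stream A: -4, 12, -36 (multiplying by -3 each time).
Stream B: 27, 81, 243 (powers of 3).
Stream C: 80, 75, 70 (linear: a_n = 85 − 5·n).
Stream D: 9, 3, -3 (subtracting 6 each time).
The 19th slot belongs to stream C; its 5th term is 60.

60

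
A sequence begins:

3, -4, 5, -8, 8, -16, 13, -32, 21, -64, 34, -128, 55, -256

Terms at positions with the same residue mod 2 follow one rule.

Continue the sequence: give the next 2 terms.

Taking every 2nd term gives 2 separate tracks.
Track A = 3, 5, 8, 13, 21, 34, 55: each term equals the sum of the previous two.
Track B = -4, -8, -16, -32, -64, -128, -256: geometric with ratio 2.
Position 15 falls in track A as its term 8, giving 89.
Position 16 falls in track B as its term 8, giving -512.

89, -512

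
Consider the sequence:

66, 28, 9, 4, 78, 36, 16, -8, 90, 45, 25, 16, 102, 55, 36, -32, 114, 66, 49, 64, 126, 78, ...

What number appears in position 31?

Split by position mod 4 into 4 tracks.
Track A is 66, 78, 90, 102, 114, 126, which is arithmetic, step +12.
Track B is 28, 36, 45, 55, 66, 78, which is the triangular numbers T_7, T_8, ….
Track C is 9, 16, 25, 36, 49, which is the squares 3², 4², 5², ….
Track D is 4, -8, 16, -32, 64, which is geometric, ×-2 each step.
Position 31 → track C, term 8 = 100.

100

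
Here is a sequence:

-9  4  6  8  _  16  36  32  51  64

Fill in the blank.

21

Taking every 2nd term gives 2 separate tracks.
Stream A is -9, 6, ?, 36, 51, which is linear: a_n = -24 + 15·n.
Stream B is 4, 8, 16, 32, 64, which is a geometric progression (common ratio 2).
Filling stream A at index 3 by its rule yields 21.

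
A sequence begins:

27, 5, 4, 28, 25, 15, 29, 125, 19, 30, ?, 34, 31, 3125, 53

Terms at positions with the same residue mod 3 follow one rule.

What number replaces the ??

Split by position mod 3 into 3 tracks.
Track A: 27, 28, 29, 30, 31. Arithmetic, step +1.
Track B: 5, 25, 125, ?, 3125. Powers 5^1, 5^2, 5^3, ….
Track C: 4, 15, 19, 34, 53. A Fibonacci-like recurrence a_n = a_{n-1} + a_{n-2}.
The gap is track B's term 4; the rule gives 625.

625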